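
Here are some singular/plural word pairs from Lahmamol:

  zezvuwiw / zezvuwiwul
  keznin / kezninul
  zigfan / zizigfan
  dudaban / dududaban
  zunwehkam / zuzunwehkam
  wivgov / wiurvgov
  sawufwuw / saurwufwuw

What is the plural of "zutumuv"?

keznin and zigfan both end in -n yet inflect differently (kezninul, zizigfan), so the final letter is not what conditions the rule; the last vowel is.
"zutumuv" has last vowel 'u'. The one such stem in the data (sawufwuw → saurwufwuw) inserts -ur- after the first vowel (as does wivgov), so the same rule applies.
The other patterns: stems whose last vowel is 'i' add -ul; stems whose last vowel is 'a' repeat the first consonant+vowel as a prefix.
So zutumuv → zuurtumuv.

zuurtumuv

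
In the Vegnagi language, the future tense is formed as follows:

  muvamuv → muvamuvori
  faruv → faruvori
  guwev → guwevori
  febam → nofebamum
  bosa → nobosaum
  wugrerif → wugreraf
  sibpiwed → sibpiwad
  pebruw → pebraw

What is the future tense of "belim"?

nobelimum

guwev and sibpiwed both have last vowel 'e' yet inflect differently (guwevori, sibpiwad), so the last vowel is not what conditions the rule; the final letter is.
"belim" ends in -m. The one such stem in the data (febam → nofebamum) adds no- … -um around the stem, so the same rule applies.
So belim → nobelimum.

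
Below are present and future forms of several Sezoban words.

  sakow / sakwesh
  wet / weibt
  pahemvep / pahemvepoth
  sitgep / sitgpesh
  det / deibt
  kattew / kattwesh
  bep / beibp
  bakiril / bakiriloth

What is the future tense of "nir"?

niibr

bep and sitgep both end in -p yet inflect differently (beibp, sitgpesh), so the final letter is not what conditions the rule; the number of vowels is.
"nir" has 1 vowel. The stems with 1 vowel (wet → weibt, bep → beibp, det → deibt) insert -ib- after the first vowel.
So nir → niibr.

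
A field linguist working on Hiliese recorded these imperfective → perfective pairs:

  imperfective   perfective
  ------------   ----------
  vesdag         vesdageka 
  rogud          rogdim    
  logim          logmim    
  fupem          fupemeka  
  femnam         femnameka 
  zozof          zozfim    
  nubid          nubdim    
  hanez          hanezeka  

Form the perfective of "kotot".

femnam and logim both end in -m yet inflect differently (femnameka, logmim), so the final letter is not what conditions the rule; the last vowel is.
"kotot" has last vowel 'o'. The one such stem in the data (zozof → zozfim) deletes the last vowel and adds -im (as do nubid, logim), so the same rule applies.
So kotot → kottim.

kottim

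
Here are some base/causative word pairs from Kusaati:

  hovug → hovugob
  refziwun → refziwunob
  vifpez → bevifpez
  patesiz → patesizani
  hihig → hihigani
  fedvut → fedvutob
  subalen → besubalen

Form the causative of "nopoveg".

benopoveg

hovug and hihig both end in -g yet inflect differently (hovugob, hihigani), so the final letter is not what conditions the rule; the last vowel is.
"nopoveg" has last vowel 'e'. The stems whose last vowel is 'e' (vifpez → bevifpez, subalen → besubalen) add the prefix be-.
The other patterns: stems whose last vowel is 'u' add -ob; stems whose last vowel is 'i' add -ani.
So nopoveg → benopoveg.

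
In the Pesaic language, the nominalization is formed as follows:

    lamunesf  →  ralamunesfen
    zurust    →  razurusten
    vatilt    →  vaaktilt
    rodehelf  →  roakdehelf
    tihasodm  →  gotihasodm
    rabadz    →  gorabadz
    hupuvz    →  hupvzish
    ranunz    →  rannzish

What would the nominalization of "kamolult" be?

kaakmolult

zurust and vatilt both end in -t yet inflect differently (razurusten, vaaktilt), so the final letter is not what conditions the rule; the second-to-last letter is.
"kamolult" has second-to-last letter 'l'. The stems whose second-to-last letter is 'l' (vatilt → vaaktilt, rodehelf → roakdehelf) insert -ak- after the first vowel.
So kamolult → kaakmolult.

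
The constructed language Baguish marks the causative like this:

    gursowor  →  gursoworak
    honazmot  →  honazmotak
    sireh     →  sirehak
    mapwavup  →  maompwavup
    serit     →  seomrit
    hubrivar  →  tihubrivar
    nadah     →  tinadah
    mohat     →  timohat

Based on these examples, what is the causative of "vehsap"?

tivehsap

"vehsap" has last vowel 'a'. The stems whose last vowel is 'a' (hubrivar → tihubrivar, nadah → tinadah, mohat → timohat) add the prefix ti-.
The other patterns: stems whose last vowel is 'e' or 'o' add -ak; stems whose last vowel is 'i' or 'u' insert -om- after the first vowel.
So vehsap → tivehsap.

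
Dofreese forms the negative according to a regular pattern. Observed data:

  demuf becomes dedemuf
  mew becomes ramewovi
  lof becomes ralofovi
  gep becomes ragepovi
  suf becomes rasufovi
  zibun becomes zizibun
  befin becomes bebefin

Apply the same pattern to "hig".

demuf and lof both end in -f yet inflect differently (dedemuf, ralofovi), so the final letter is not what conditions the rule; the number of vowels is.
"hig" has 1 vowel. The stems with 1 vowel (lof → ralofovi, gep → ragepovi, suf → rasufovi) add ra- … -ovi around the stem.
The other pattern: stems with 2 vowels repeat the first consonant+vowel as a prefix.
So hig → rahigovi.

rahigovi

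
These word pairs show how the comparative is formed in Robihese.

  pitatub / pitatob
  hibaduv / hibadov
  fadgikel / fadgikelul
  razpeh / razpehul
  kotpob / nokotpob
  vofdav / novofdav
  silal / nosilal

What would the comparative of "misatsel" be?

pitatub and kotpob both end in -b yet inflect differently (pitatob, nokotpob), so the final letter is not what conditions the rule; the last vowel is.
"misatsel" has last vowel 'e'. The stems whose last vowel is 'e' (fadgikel → fadgikelul, razpeh → razpehul) add -ul.
The other patterns: stems whose last vowel is 'u' change the last vowel to 'o'; stems whose last vowel is 'a' or 'o' add the prefix no-.
So misatsel → misatselul.

misatselul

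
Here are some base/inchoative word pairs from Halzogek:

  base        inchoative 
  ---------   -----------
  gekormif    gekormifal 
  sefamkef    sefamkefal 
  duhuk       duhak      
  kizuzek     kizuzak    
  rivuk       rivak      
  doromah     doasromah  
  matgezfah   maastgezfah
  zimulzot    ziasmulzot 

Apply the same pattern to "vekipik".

vekipak

sefamkef and kizuzek both have last vowel 'e' yet inflect differently (sefamkefal, kizuzak), so the last vowel is not what conditions the rule; the final letter is.
"vekipik" ends in -k. The stems ending in -k (duhuk → duhak, kizuzek → kizuzak, rivuk → rivak) change the last vowel to 'a'.
The other patterns: stems ending in -f add -al; stems ending in -h or -t insert -as- after the first vowel.
So vekipik → vekipak.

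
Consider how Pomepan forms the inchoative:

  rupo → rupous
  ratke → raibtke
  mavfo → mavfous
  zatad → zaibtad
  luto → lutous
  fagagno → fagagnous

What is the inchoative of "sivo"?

rupo and ratke both begin with r- yet inflect differently (rupous, raibtke), so the first letter is not what conditions the rule; the final letter is.
"sivo" ends in -o. The stems ending in -o (fagagno → fagagnous, luto → lutous, rupo → rupous) add -us.
So sivo → sivous.

sivous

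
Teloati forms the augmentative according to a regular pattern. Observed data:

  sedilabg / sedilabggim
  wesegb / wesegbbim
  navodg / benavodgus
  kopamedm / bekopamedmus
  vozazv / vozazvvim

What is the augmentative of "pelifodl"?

bepelifodlus

navodg and sedilabg both end in -g yet inflect differently (benavodgus, sedilabggim), so the final letter is not what conditions the rule; the second-to-last letter is.
"pelifodl" has second-to-last letter 'd'. The stems whose second-to-last letter is 'd' (kopamedm → bekopamedmus, navodg → benavodgus) add be- … -us around the stem.
So pelifodl → bepelifodlus.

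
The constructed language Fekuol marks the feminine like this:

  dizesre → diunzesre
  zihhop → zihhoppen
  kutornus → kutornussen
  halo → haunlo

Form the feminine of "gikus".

gikussen

"gikus" ends in a consonant. The stems ending in a consonant (kutornus → kutornussen, zihhop → zihhoppen) double the final consonant and add -en.
The other pattern: stems ending in a vowel insert -un- after the first vowel.
So gikus → gikussen.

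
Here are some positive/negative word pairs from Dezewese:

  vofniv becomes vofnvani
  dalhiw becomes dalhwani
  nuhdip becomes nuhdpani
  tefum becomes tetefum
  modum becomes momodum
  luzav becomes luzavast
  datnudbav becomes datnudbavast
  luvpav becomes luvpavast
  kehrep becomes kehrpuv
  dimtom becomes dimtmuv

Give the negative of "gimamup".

vofniv and luzav both end in -v yet inflect differently (vofnvani, luzavast), so the final letter is not what conditions the rule; the last vowel is.
"gimamup" has last vowel 'u'. The stems whose last vowel is 'u' (tefum → tetefum, modum → momodum) repeat the first consonant+vowel as a prefix.
The other patterns: stems whose last vowel is 'i' delete the last vowel and add -ani; stems whose last vowel is 'a' add -ast; stems whose last vowel is 'e' or 'o' delete the last vowel and add -uv.
So gimamup → gigimamup.

gigimamup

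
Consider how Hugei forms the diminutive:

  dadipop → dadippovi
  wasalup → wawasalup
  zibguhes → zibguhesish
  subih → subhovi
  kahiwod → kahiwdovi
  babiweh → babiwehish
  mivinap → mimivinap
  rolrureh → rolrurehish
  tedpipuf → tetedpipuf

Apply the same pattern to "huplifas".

subih and babiweh both end in -h yet inflect differently (subhovi, babiwehish), so the final letter is not what conditions the rule; the last vowel is.
"huplifas" has last vowel 'a'. The one such stem in the data (mivinap → mimivinap) repeats the first consonant+vowel as a prefix (as do wasalup, tedpipuf), so the same rule applies.
So huplifas → huhuplifas.

huhuplifas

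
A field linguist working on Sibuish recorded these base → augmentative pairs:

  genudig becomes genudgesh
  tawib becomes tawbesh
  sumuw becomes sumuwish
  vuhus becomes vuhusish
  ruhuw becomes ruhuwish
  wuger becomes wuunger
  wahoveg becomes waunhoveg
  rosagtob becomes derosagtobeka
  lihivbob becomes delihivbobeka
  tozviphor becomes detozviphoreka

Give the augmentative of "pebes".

peunbes

genudig and wahoveg both end in -g yet inflect differently (genudgesh, waunhoveg), so the final letter is not what conditions the rule; the last vowel is.
"pebes" has last vowel 'e'. The stems whose last vowel is 'e' (wuger → wuunger, wahoveg → waunhoveg) insert -un- after the first vowel.
The other patterns: stems whose last vowel is 'i' delete the last vowel and add -esh; stems whose last vowel is 'u' add -ish; stems whose last vowel is 'o' add de- … -eka around the stem.
So pebes → peunbes.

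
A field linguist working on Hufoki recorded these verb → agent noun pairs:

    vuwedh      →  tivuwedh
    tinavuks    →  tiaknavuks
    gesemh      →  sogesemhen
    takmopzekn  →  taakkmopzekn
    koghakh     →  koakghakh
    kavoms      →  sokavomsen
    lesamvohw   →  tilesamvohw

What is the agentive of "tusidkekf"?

tuaksidkekf

tinavuks and kavoms both end in -s yet inflect differently (tiaknavuks, sokavomsen), so the final letter is not what conditions the rule; the second-to-last letter is.
"tusidkekf" has second-to-last letter 'k'. The stems whose second-to-last letter is 'k' (koghakh → koakghakh, takmopzekn → taakkmopzekn, tinavuks → tiaknavuks) insert -ak- after the first vowel.
So tusidkekf → tuaksidkekf.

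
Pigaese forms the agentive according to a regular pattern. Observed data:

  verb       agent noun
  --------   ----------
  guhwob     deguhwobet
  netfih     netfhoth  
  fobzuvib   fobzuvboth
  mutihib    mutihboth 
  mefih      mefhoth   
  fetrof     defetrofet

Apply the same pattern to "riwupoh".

deriwupohet

"riwupoh" has last vowel 'o'. The stems whose last vowel is 'o' (guhwob → deguhwobet, fetrof → defetrofet) add de- … -et around the stem.
So riwupoh → deriwupohet.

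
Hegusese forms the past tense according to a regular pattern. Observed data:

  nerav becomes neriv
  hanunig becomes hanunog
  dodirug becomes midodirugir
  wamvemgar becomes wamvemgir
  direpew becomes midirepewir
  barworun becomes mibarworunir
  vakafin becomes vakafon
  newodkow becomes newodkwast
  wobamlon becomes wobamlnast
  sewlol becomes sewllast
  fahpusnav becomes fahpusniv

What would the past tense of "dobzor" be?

"dobzor" has last vowel 'o'. The stems whose last vowel is 'o' (wobamlon → wobamlnast, newodkow → newodkwast, sewlol → sewllast) delete the last vowel and add -ast.
So dobzor → dobzrast.

dobzrast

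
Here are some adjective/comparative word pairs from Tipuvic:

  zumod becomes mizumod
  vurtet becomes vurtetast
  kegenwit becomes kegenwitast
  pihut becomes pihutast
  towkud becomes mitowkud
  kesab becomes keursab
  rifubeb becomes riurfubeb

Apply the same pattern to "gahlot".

gahlotast

vurtet and rifubeb both have last vowel 'e' yet inflect differently (vurtetast, riurfubeb), so the last vowel is not what conditions the rule; the final letter is.
"gahlot" ends in -t. The stems ending in -t (pihut → pihutast, vurtet → vurtetast, kegenwit → kegenwitast) add -ast.
So gahlot → gahlotast.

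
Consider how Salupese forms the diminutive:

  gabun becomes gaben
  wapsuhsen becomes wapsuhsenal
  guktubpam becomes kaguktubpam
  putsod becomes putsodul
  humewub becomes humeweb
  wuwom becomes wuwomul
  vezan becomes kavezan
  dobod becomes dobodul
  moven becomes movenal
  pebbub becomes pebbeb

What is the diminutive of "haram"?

wapsuhsen and vezan both end in -n yet inflect differently (wapsuhsenal, kavezan), so the final letter is not what conditions the rule; the last vowel is.
"haram" has last vowel 'a'. The stems whose last vowel is 'a' (guktubpam → kaguktubpam, vezan → kavezan) add the prefix ka-.
The other patterns: stems whose last vowel is 'e' add -al; stems whose last vowel is 'u' change the last vowel to 'e'; stems whose last vowel is 'o' add -ul.
So haram → kaharam.

kaharam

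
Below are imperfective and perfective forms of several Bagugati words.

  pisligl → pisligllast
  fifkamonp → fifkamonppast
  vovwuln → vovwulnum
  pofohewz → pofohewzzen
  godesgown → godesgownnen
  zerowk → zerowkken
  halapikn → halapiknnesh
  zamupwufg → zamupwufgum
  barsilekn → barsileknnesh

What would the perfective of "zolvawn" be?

godesgown and halapikn both end in -n yet inflect differently (godesgownnen, halapiknnesh), so the final letter is not what conditions the rule; the second-to-last letter is.
"zolvawn" has second-to-last letter 'w'. The stems whose second-to-last letter is 'w' (godesgown → godesgownnen, pofohewz → pofohewzzen, zerowk → zerowkken) double the final consonant and add -en.
The other patterns: stems whose second-to-last letter is 'k' double the final consonant and add -esh; stems whose second-to-last letter is 'f' or 'l' add -um; stems whose second-to-last letter is 'g' or 'n' double the final consonant and add -ast.
So zolvawn → zolvawnnen.

zolvawnnen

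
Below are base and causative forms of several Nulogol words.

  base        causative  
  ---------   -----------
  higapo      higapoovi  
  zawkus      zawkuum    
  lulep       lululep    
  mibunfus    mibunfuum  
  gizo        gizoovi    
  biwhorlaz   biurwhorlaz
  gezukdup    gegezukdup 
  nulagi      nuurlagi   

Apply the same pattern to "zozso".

"zozso" ends in -o. The stems ending in -o (higapo → higapoovi, gizo → gizoovi) add -ovi.
The other patterns: stems ending in -s drop the final letter and add -um; stems ending in -p repeat the first consonant+vowel as a prefix; stems ending in -i or -z insert -ur- after the first vowel.
So zozso → zozsoovi.

zozsoovi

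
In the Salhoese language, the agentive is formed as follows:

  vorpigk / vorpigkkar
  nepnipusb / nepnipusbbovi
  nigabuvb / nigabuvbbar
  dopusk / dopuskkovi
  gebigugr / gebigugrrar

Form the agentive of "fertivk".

"fertivk" has second-to-last letter 'v'. The one such stem in the data (nigabuvb → nigabuvbbar) doubles the final consonant and adds -ar (as do gebigugr, vorpigk), so the same rule applies.
The other pattern: stems whose second-to-last letter is 's' double the final consonant and add -ovi.
So fertivk → fertivkkar.

fertivkkar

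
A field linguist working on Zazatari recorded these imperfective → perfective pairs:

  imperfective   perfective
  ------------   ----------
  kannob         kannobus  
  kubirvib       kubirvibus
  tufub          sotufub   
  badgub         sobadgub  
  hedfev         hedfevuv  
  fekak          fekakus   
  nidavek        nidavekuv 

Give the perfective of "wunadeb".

"wunadeb" has last vowel 'e'. The stems whose last vowel is 'e' (hedfev → hedfevuv, nidavek → nidavekuv) add -uv.
The other patterns: stems whose last vowel is 'u' add the prefix so-; stems whose last vowel is 'a', 'i' or 'o' add -us.
So wunadeb → wunadebuv.

wunadebuv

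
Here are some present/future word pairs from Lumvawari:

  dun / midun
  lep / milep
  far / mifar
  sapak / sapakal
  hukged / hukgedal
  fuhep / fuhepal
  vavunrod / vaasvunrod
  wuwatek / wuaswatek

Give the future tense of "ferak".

lep and fuhep both end in -p yet inflect differently (milep, fuhepal), so the final letter is not what conditions the rule; the number of vowels is.
"ferak" has 2 vowels. The stems with 2 vowels (sapak → sapakal, hukged → hukgedal, fuhep → fuhepal) add -al.
The other patterns: stems with 1 vowel add the prefix mi-; stems with 3 vowels insert -as- after the first vowel.
So ferak → ferakal.

ferakal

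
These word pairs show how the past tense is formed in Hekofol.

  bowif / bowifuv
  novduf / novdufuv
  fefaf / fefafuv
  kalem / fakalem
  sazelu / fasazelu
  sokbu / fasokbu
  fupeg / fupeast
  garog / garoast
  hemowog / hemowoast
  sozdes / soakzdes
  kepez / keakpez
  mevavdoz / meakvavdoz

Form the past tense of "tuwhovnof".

tuwhovnofuv

novduf and sazelu both have last vowel 'u' yet inflect differently (novdufuv, fasazelu), so the last vowel is not what conditions the rule; the final letter is.
"tuwhovnof" ends in -f. The stems ending in -f (bowif → bowifuv, novduf → novdufuv, fefaf → fefafuv) add -uv.
The other patterns: stems ending in -m or -u add the prefix fa-; stems ending in -g drop the final letter and add -ast; stems ending in -s or -z insert -ak- after the first vowel.
So tuwhovnof → tuwhovnofuv.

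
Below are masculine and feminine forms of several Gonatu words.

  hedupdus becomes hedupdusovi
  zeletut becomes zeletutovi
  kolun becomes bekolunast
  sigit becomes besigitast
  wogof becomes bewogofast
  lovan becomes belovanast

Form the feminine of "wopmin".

zeletut and sigit both end in -t yet inflect differently (zeletutovi, besigitast), so the final letter is not what conditions the rule; the number of vowels is.
"wopmin" has 2 vowels. The stems with 2 vowels (kolun → bekolunast, sigit → besigitast, wogof → bewogofast) add be- … -ast around the stem.
The other pattern: stems with 3 vowels add -ovi.
So wopmin → bewopminast.

bewopminast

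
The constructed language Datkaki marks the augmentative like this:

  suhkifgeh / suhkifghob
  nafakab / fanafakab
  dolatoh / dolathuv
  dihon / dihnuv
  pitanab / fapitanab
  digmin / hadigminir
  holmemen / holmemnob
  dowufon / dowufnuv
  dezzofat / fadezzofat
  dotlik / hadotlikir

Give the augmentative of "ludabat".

faludabat

holmemen and dowufon both end in -n yet inflect differently (holmemnob, dowufnuv), so the final letter is not what conditions the rule; the last vowel is.
"ludabat" has last vowel 'a'. The stems whose last vowel is 'a' (pitanab → fapitanab, nafakab → fanafakab, dezzofat → fadezzofat) add the prefix fa-.
So ludabat → faludabat.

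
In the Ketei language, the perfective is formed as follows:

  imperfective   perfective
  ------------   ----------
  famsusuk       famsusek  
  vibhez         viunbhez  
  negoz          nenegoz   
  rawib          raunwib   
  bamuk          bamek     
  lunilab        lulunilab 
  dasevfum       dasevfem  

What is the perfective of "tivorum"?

tivorem

"tivorum" has last vowel 'u'. The stems whose last vowel is 'u' (bamuk → bamek, dasevfum → dasevfem, famsusuk → famsusek) change the last vowel to 'e'.
So tivorum → tivorem.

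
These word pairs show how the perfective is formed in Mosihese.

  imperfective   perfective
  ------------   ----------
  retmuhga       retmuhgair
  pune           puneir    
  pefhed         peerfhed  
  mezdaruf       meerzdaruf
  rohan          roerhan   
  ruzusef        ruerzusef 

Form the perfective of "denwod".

deernwod

pune and pefhed both have last vowel 'e' yet inflect differently (puneir, peerfhed), so the last vowel is not what conditions the rule; whether the stem ends in a vowel or a consonant is.
"denwod" ends in a consonant. The stems ending in a consonant (pefhed → peerfhed, mezdaruf → meerzdaruf, rohan → roerhan) insert -er- after the first vowel.
So denwod → deernwod.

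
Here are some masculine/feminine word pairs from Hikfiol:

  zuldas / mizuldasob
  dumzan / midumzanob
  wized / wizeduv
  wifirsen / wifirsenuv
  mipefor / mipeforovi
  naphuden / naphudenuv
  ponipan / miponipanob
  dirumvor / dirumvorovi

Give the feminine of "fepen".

fepenuv

naphuden and dumzan both end in -n yet inflect differently (naphudenuv, midumzanob), so the final letter is not what conditions the rule; the last vowel is.
"fepen" has last vowel 'e'. The stems whose last vowel is 'e' (wized → wizeduv, naphuden → naphudenuv, wifirsen → wifirsenuv) add -uv.
So fepen → fepenuv.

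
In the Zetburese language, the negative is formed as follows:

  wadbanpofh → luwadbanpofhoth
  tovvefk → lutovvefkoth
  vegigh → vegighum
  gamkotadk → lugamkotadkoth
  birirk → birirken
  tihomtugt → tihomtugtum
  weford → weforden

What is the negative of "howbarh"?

howbarhen

"howbarh" has second-to-last letter 'r'. The stems whose second-to-last letter is 'r' (weford → weforden, birirk → birirken) add -en.
So howbarh → howbarhen.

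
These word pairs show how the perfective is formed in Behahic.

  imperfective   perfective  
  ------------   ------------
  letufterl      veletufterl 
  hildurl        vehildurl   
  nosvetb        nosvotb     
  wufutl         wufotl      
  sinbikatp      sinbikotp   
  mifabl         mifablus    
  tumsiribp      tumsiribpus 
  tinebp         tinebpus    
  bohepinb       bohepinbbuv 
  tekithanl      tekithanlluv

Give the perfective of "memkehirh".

vememkehirh

letufterl and wufutl both end in -l yet inflect differently (veletufterl, wufotl), so the final letter is not what conditions the rule; the second-to-last letter is.
"memkehirh" has second-to-last letter 'r'. The stems whose second-to-last letter is 'r' (letufterl → veletufterl, hildurl → vehildurl) add the prefix ve-.
So memkehirh → vememkehirh.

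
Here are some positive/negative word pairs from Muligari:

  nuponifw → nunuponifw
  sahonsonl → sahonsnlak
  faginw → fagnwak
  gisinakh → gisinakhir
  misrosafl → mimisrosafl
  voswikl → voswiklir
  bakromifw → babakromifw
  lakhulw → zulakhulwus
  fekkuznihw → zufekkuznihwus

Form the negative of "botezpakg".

voswikl and misrosafl both end in -l yet inflect differently (voswiklir, mimisrosafl), so the final letter is not what conditions the rule; the second-to-last letter is.
"botezpakg" has second-to-last letter 'k'. The stems whose second-to-last letter is 'k' (gisinakh → gisinakhir, voswikl → voswiklir) add -ir.
The other patterns: stems whose second-to-last letter is 'f' repeat the first consonant+vowel as a prefix; stems whose second-to-last letter is 'n' delete the last vowel and add -ak; stems whose second-to-last letter is 'h' or 'l' add zu- … -us around the stem.
So botezpakg → botezpakgir.

botezpakgir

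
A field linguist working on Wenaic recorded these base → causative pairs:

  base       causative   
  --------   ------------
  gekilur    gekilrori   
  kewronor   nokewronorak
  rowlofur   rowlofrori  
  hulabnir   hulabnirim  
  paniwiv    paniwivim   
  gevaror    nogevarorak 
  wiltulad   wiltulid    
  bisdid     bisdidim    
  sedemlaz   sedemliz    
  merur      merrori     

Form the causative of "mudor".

wiltulad and bisdid both end in -d yet inflect differently (wiltulid, bisdidim), so the final letter is not what conditions the rule; the last vowel is.
"mudor" has last vowel 'o'. The stems whose last vowel is 'o' (gevaror → nogevarorak, kewronor → nokewronorak) add no- … -ak around the stem.
The other patterns: stems whose last vowel is 'u' delete the last vowel and add -ori; stems whose last vowel is 'a' change the last vowel to 'i'; stems whose last vowel is 'i' add -im.
So mudor → nomudorak.

nomudorak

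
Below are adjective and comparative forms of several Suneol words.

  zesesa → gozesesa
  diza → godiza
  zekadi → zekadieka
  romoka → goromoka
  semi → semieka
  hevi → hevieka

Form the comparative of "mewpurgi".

"mewpurgi" ends in -i. The stems ending in -i (zekadi → zekadieka, semi → semieka, hevi → hevieka) add -eka.
So mewpurgi → mewpurgieka.

mewpurgieka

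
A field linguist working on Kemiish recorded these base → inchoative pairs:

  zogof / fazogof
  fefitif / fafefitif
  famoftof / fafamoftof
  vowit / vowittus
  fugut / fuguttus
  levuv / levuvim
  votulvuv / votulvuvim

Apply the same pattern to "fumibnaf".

"fumibnaf" ends in -f. The stems ending in -f (fefitif → fafefitif, zogof → fazogof, famoftof → fafamoftof) add the prefix fa-.
The other patterns: stems ending in -t double the final consonant and add -us; stems ending in -v add -im.
So fumibnaf → fafumibnaf.

fafumibnaf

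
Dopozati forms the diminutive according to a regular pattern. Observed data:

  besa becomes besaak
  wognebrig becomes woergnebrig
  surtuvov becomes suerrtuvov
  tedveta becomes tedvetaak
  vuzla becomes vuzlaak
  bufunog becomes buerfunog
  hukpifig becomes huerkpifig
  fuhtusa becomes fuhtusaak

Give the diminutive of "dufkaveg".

duerfkaveg

besa and bufunog both begin with b- yet inflect differently (besaak, buerfunog), so the first letter is not what conditions the rule; the final letter is.
"dufkaveg" ends in -g. The stems ending in -g (bufunog → buerfunog, hukpifig → huerkpifig, wognebrig → woergnebrig) insert -er- after the first vowel.
So dufkaveg → duerfkaveg.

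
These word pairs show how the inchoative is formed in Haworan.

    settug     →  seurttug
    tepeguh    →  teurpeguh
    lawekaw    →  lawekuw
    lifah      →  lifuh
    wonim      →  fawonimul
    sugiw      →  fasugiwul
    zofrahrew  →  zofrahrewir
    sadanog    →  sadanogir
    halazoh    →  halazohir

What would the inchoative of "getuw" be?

geurtuw

"getuw" has last vowel 'u'. The stems whose last vowel is 'u' (settug → seurttug, tepeguh → teurpeguh) insert -ur- after the first vowel.
So getuw → geurtuw.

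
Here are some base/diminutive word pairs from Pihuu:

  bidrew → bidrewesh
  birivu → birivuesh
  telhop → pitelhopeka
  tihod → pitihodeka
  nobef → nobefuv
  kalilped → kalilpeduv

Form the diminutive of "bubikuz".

bubikuzesh

"bubikuz" begins with b-. The stems beginning with b- (bidrew → bidrewesh, birivu → birivuesh) add -esh.
The other patterns: stems beginning with t- add pi- … -eka around the stem; stems beginning with k- or n- add -uv.
So bubikuz → bubikuzesh.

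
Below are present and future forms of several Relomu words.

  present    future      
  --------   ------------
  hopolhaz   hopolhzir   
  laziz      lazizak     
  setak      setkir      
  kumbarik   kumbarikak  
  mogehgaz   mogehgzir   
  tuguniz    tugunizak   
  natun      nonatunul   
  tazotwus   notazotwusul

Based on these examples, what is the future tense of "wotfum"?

laziz and mogehgaz both end in -z yet inflect differently (lazizak, mogehgzir), so the final letter is not what conditions the rule; the last vowel is.
"wotfum" has last vowel 'u'. The stems whose last vowel is 'u' (natun → nonatunul, tazotwus → notazotwusul) add no- … -ul around the stem.
The other patterns: stems whose last vowel is 'i' add -ak; stems whose last vowel is 'a' delete the last vowel and add -ir.
So wotfum → nowotfumul.

nowotfumul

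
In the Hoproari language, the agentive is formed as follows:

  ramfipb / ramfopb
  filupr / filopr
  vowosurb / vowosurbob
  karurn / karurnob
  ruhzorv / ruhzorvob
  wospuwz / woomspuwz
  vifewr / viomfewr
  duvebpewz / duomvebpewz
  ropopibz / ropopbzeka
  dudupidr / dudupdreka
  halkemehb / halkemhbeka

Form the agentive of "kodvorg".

ramfipb and vowosurb both end in -b yet inflect differently (ramfopb, vowosurbob), so the final letter is not what conditions the rule; the second-to-last letter is.
"kodvorg" has second-to-last letter 'r'. The stems whose second-to-last letter is 'r' (vowosurb → vowosurbob, karurn → karurnob, ruhzorv → ruhzorvob) add -ob.
The other patterns: stems whose second-to-last letter is 'p' change the last vowel to 'o'; stems whose second-to-last letter is 'w' insert -om- after the first vowel; stems whose second-to-last letter is 'b', 'd' or 'h' delete the last vowel and add -eka.
So kodvorg → kodvorgob.

kodvorgob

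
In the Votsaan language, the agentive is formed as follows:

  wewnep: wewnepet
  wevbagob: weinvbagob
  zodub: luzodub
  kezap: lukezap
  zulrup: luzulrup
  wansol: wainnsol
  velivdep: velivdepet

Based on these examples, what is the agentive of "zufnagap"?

wewnep and zulrup both end in -p yet inflect differently (wewnepet, luzulrup), so the final letter is not what conditions the rule; the last vowel is.
"zufnagap" has last vowel 'a'. The one such stem in the data (kezap → lukezap) adds the prefix lu-, so the same rule applies.
The other patterns: stems whose last vowel is 'o' insert -in- after the first vowel; stems whose last vowel is 'e' add -et.
So zufnagap → luzufnagap.

luzufnagap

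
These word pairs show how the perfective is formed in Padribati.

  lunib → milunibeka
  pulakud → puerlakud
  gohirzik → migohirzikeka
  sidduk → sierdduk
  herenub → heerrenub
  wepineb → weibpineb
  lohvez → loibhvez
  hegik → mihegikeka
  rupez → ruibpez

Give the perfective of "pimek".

piibmek

herenub and wepineb both end in -b yet inflect differently (heerrenub, weibpineb), so the final letter is not what conditions the rule; the last vowel is.
"pimek" has last vowel 'e'. The stems whose last vowel is 'e' (lohvez → loibhvez, rupez → ruibpez, wepineb → weibpineb) insert -ib- after the first vowel.
The other patterns: stems whose last vowel is 'u' insert -er- after the first vowel; stems whose last vowel is 'i' add mi- … -eka around the stem.
So pimek → piibmek.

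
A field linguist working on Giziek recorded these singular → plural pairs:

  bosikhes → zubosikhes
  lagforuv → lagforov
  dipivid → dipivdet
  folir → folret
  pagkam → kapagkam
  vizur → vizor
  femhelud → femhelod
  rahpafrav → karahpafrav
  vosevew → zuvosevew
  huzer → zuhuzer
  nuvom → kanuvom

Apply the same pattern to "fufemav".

folir and huzer both end in -r yet inflect differently (folret, zuhuzer), so the final letter is not what conditions the rule; the last vowel is.
"fufemav" has last vowel 'a'. The stems whose last vowel is 'a' (rahpafrav → karahpafrav, pagkam → kapagkam) add the prefix ka-.
So fufemav → kafufemav.

kafufemav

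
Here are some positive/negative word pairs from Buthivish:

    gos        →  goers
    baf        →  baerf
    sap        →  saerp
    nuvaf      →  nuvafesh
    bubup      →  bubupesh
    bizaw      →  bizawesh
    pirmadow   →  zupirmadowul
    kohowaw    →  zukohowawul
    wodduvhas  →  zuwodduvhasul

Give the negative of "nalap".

nalapesh

"nalap" has 2 vowels. The stems with 2 vowels (nuvaf → nuvafesh, bubup → bubupesh, bizaw → bizawesh) add -esh.
The other patterns: stems with 1 vowel insert -er- after the first vowel; stems with 3 vowels add zu- … -ul around the stem.
So nalap → nalapesh.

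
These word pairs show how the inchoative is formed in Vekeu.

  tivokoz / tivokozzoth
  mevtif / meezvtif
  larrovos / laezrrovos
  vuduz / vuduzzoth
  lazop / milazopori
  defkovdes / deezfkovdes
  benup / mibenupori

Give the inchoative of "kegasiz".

tivokoz and lazop both have last vowel 'o' yet inflect differently (tivokozzoth, milazopori), so the last vowel is not what conditions the rule; the final letter is.
"kegasiz" ends in -z. The stems ending in -z (tivokoz → tivokozzoth, vuduz → vuduzzoth) double the final consonant and add -oth.
So kegasiz → kegasizzoth.

kegasizzoth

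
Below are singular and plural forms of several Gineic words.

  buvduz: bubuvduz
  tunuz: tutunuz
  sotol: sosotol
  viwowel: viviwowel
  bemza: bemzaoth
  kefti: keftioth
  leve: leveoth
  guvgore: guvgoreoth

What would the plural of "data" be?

dataoth

viwowel and leve both have last vowel 'e' yet inflect differently (viviwowel, leveoth), so the last vowel is not what conditions the rule; whether the stem ends in a vowel or a consonant is.
"data" ends in a vowel. The stems ending in a vowel (bemza → bemzaoth, kefti → keftioth, leve → leveoth) add -oth.
The other pattern: stems ending in a consonant repeat the first consonant+vowel as a prefix.
So data → dataoth.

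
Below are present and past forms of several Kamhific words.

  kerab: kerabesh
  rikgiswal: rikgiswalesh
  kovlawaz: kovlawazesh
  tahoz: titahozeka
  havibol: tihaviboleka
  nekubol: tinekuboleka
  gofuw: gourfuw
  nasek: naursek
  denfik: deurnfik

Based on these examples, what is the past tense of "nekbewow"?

kovlawaz and tahoz both end in -z yet inflect differently (kovlawazesh, titahozeka), so the final letter is not what conditions the rule; the last vowel is.
"nekbewow" has last vowel 'o'. The stems whose last vowel is 'o' (tahoz → titahozeka, havibol → tihaviboleka, nekubol → tinekuboleka) add ti- … -eka around the stem.
So nekbewow → tinekbewoweka.

tinekbewoweka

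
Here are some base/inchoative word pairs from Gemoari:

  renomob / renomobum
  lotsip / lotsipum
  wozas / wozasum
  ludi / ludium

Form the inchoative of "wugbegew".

wugbegewum

Every pair shown (renomob → renomobum, lotsip → lotsipum, wozas → wozasum, …) follows the same rule: add -um.
So wugbegew → wugbegewum.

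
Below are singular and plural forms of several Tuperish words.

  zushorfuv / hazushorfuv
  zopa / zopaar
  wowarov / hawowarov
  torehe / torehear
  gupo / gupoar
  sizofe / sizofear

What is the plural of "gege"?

gupo and wowarov both have last vowel 'o' yet inflect differently (gupoar, hawowarov), so the last vowel is not what conditions the rule; whether the stem ends in a vowel or a consonant is.
"gege" ends in a vowel. The stems ending in a vowel (sizofe → sizofear, torehe → torehear, zopa → zopaar) add -ar.
So gege → gegear.

gegear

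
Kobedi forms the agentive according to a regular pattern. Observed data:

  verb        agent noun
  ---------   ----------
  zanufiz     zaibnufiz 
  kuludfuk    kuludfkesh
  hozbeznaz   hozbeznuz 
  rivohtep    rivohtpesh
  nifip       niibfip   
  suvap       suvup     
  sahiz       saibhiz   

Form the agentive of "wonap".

"wonap" has last vowel 'a'. The stems whose last vowel is 'a' (hozbeznaz → hozbeznuz, suvap → suvup) change the last vowel to 'u'.
The other patterns: stems whose last vowel is 'i' insert -ib- after the first vowel; stems whose last vowel is 'e' or 'u' delete the last vowel and add -esh.
So wonap → wonup.

wonup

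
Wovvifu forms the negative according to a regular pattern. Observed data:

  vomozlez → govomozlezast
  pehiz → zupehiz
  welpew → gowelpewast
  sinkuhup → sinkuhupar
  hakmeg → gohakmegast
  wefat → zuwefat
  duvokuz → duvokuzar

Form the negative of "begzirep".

vomozlez and duvokuz both end in -z yet inflect differently (govomozlezast, duvokuzar), so the final letter is not what conditions the rule; the last vowel is.
"begzirep" has last vowel 'e'. The stems whose last vowel is 'e' (welpew → gowelpewast, hakmeg → gohakmegast, vomozlez → govomozlezast) add go- … -ast around the stem.
So begzirep → gobegzirepast.

gobegzirepast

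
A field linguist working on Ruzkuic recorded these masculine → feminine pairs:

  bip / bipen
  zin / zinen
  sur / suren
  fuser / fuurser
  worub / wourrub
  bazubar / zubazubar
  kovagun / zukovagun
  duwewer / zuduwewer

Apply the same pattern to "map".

mapen

"map" has 1 vowel. The stems with 1 vowel (bip → bipen, zin → zinen, sur → suren) add -en.
The other patterns: stems with 2 vowels insert -ur- after the first vowel; stems with 3 vowels add the prefix zu-.
So map → mapen.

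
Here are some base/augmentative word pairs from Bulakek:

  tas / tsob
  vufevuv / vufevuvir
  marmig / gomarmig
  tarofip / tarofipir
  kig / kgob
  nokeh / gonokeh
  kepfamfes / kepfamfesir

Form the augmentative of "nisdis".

kig and marmig both end in -g yet inflect differently (kgob, gomarmig), so the final letter is not what conditions the rule; the number of vowels is.
"nisdis" has 2 vowels. The stems with 2 vowels (marmig → gomarmig, nokeh → gonokeh) add the prefix go-.
The other patterns: stems with 1 vowel delete the last vowel and add -ob; stems with 3 vowels add -ir.
So nisdis → gonisdis.

gonisdis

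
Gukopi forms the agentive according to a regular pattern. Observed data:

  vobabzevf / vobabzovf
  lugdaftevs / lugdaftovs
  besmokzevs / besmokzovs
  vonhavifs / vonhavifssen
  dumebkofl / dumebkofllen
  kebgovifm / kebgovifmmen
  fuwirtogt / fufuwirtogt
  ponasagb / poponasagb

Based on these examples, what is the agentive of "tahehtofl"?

"tahehtofl" has second-to-last letter 'f'. The stems whose second-to-last letter is 'f' (vonhavifs → vonhavifssen, dumebkofl → dumebkofllen, kebgovifm → kebgovifmmen) double the final consonant and add -en.
So tahehtofl → tahehtofllen.

tahehtofllen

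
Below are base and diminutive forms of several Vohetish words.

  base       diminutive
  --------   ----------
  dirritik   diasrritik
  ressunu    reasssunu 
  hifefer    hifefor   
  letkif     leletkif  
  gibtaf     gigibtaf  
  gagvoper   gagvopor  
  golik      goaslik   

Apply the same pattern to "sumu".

letkif and golik both have last vowel 'i' yet inflect differently (leletkif, goaslik), so the last vowel is not what conditions the rule; the final letter is.
"sumu" ends in -u. The one such stem in the data (ressunu → reasssunu) inserts -as- after the first vowel (as do golik, dirritik), so the same rule applies.
So sumu → suasmu.

suasmu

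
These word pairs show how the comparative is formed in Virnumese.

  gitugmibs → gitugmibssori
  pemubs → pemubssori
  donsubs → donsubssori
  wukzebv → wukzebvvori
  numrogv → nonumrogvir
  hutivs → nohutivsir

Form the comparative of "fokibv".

wukzebv and numrogv both end in -v yet inflect differently (wukzebvvori, nonumrogvir), so the final letter is not what conditions the rule; the second-to-last letter is.
"fokibv" has second-to-last letter 'b'. The stems whose second-to-last letter is 'b' (gitugmibs → gitugmibssori, pemubs → pemubssori, donsubs → donsubssori) double the final consonant and add -ori.
So fokibv → fokibvvori.

fokibvvori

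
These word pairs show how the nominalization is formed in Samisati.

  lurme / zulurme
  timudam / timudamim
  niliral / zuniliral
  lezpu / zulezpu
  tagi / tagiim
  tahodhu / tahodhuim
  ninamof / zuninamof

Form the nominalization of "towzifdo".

tahodhu and lezpu both end in -u yet inflect differently (tahodhuim, zulezpu), so the final letter is not what conditions the rule; the first letter is.
"towzifdo" begins with t-. The stems beginning with t- (tahodhu → tahodhuim, tagi → tagiim, timudam → timudamim) add -im.
The other pattern: stems beginning with l- or n- add the prefix zu-.
So towzifdo → towzifdoim.

towzifdoim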